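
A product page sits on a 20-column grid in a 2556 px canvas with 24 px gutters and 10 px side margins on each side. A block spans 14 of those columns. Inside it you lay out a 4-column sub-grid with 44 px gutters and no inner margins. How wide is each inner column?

Inside the margins: 2556 − 20 = 2536 px.
Subtracting 19 gutters of 24 leaves 2080 for 20 columns, so c = 104 px.
14 columns plus 13 gutters: 1456 + 312 = 1768 px.
Subtracting 3 gutters of 44 leaves 1636 for 4 columns, so d = 409 px.

409 px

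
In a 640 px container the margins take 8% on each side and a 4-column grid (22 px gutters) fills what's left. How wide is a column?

Each margin = 8% of 640 = 51.2 px; content = 640 − 2·51.2 = 537.6 px.
4c + 3·22 = 537.6 → 4c = 471.6 → c = 117.9 px.

117.9 px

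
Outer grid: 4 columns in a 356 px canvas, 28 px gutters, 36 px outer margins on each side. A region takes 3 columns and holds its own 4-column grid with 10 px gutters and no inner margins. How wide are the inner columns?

Take off 72 px of margins, leaving 284 px.
Subtracting 3 gutters of 28 leaves 200 for 4 columns, so c = 50 px.
3 columns plus 2 gutters: 150 + 56 = 206 px.
206 − 3·10 = 176; ÷4 gives d = 44 px.

44 px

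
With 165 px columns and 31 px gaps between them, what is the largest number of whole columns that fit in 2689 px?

Each extra column adds 165 + 31 = 196 px.
(2689 + 31) / 196 = 13.88, so 13 columns fit.

13 columns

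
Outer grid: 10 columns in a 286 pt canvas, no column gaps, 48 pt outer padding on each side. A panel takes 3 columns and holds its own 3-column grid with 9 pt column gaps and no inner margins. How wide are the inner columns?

13 pt

Outer content = 286 − 2·48 = 190 pt.
190 / 10 = 19 pt per column.
3-column span = 3·19 = 57 pt.
3 columns + 2 column gaps: 3d + 2·9 = 57.
3d = 57 − 18 = 39, so d = 13 pt.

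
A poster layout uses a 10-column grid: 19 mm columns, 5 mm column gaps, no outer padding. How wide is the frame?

Frame = 10·19 + 9·5 = 190 + 45 = 235 mm.

235 mm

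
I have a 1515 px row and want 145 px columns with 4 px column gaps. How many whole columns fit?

10 columns

k columns need k·145 + (k−1)·4 = k·149 − 4.
k·149 − 4 ≤ 1515 → k ≤ 1519 / 149 ≈ 10.19, so k = 10.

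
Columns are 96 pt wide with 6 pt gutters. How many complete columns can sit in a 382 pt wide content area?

3 columns

Each extra column adds 96 + 6 = 102 pt.
(382 + 6) / 102 = 3.80, so 3 columns fit.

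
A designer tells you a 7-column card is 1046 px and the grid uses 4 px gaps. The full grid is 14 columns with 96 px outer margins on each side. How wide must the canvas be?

1046 − 6·4 = 1022; ÷7 gives c = 146 px.
Canvas = 2·96 + 14·146 + 13·4 = 192 + 2044 + 52 = 2288 px.

2288 px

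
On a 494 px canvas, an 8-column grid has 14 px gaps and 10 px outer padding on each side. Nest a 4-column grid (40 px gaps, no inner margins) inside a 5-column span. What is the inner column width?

Take off 20 px of margins, leaving 474 px.
8 columns + 7 gaps: 8c + 7·14 = 474.
8c = 474 − 98 = 376, so c = 47 px.
Span of 5: 5·47 + 4·14 = 235 + 56 = 291 px.
Subtracting 3 gaps of 40 leaves 171 for 4 columns, so d = 42.75 px.

42.75 px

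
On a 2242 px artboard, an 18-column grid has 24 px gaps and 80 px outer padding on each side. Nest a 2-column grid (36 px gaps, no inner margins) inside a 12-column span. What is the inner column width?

672 px

Inside the margins: 2242 − 160 = 2082 px.
Subtracting 17 gaps of 24 leaves 1674 for 18 columns, so c = 93 px.
12 columns plus 11 gaps: 1116 + 264 = 1380 px.
2 columns + 1 gap: 2d + 1·36 = 1380.
2d = 1380 − 36 = 1344, so d = 672 px.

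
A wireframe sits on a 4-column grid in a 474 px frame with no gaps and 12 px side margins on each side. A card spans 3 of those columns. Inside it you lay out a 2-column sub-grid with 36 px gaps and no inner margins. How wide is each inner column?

Outer content = 474 − 2·12 = 450 px.
With no gaps, each column is 450/4 = 112.5 px.
3-column span = 3·112.5 = 337.5 px.
2d + 1·36 = 337.5 → 2d = 301.5 → d = 150.75 px.

150.75 px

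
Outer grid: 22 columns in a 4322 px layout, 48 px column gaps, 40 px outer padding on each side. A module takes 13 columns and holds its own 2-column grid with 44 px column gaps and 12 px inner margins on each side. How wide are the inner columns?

Inside the margins: 4322 − 80 = 4242 px.
Subtracting 21 column gaps of 48 leaves 3234 for 22 columns, so c = 147 px.
13-column span = 13·147 + 12·48 = 2487 px.
Inner content = 2487 − 2·12 = 2463 px.
Subtracting 1 column gap of 44 leaves 2419 for 2 columns, so d = 1209.5 px.

1209.5 px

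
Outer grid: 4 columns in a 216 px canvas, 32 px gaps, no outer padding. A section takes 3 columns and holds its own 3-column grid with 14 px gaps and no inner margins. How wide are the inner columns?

42 px

Subtracting 3 gaps of 32 leaves 120 for 4 columns, so c = 30 px.
Span of 3: 3·30 + 2·32 = 90 + 64 = 154 px.
154 − 2·14 = 126; ÷3 gives d = 42 px.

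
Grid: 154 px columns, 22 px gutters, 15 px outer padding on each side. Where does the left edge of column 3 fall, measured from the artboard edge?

367 px

Column 3 starts at margin + 2·(column + gutter) = 15 + 2·176 = 367 px.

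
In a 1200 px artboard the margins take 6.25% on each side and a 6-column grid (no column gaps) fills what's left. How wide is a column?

1200 × (1 − 2·6.25%) = 1200 × 87.5% = 1050 px for the columns.
With no column gaps, each column is 1050/6 = 175 px.

175 px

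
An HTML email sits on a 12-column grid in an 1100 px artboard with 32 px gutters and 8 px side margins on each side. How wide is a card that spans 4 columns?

Take off 16 px of margins, leaving 1084 px.
12 columns + 11 gutters: 12c + 11·32 = 1084.
12c = 1084 − 352 = 732, so c = 61 px.
4 columns plus 3 gutters: 244 + 96 = 340 px.

340 px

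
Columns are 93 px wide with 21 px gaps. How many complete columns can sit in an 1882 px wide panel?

k columns need k·93 + (k−1)·21 = k·114 − 21.
k·114 − 21 ≤ 1882 → k ≤ 1903 / 114 ≈ 16.69, so k = 16.

16 columns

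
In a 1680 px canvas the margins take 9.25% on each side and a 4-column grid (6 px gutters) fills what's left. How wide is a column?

337.8 px

Margins: 9.25% × 1680 = 155.4 px each, so content = 1680 − 310.8 = 1369.2 px.
4 columns + 3 gutters: 4c + 3·6 = 1369.2.
4c = 1369.2 − 18 = 1351.2, so c = 337.8 px.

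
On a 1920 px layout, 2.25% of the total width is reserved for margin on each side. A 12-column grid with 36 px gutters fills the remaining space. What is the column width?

Each margin = 2.25% of 1920 = 43.2 px; content = 1920 − 2·43.2 = 1833.6 px.
Subtracting 11 gutters of 36 leaves 1437.6 for 12 columns, so c = 119.8 px.

119.8 px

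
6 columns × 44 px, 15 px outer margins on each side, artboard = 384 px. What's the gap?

18 px

Take off 30 px of margins, leaving 354 px.
6 columns take 6·44 = 264 px; remaining 90 splits into 5 gaps.
g = 90 / 5 = 18 px.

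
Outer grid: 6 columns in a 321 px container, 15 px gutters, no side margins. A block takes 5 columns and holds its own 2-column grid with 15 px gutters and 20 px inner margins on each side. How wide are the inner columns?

6c + 5·15 = 321 → 6c = 246 → c = 41 px.
5 columns plus 4 gutters: 205 + 60 = 265 px.
Inner content = 265 − 2·20 = 225 px.
2 columns + 1 gutter: 2d + 1·15 = 225.
2d = 225 − 15 = 210, so d = 105 px.

105 px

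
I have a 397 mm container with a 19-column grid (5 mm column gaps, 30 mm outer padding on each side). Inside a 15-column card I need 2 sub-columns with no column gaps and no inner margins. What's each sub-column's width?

132.5 mm

Take off 60 mm of margins, leaving 337 mm.
19c + 18·5 = 337 → 19c = 247 → c = 13 mm.
15 columns plus 14 column gaps: 195 + 70 = 265 mm.
With no column gaps, each column is 265/2 = 132.5 mm.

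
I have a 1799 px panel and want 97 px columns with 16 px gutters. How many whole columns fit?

16 columns: 16·97 + 15·16 = 1792 px ≤ 1799.
17 columns: 1905 px > 1799. So 16.

16 columns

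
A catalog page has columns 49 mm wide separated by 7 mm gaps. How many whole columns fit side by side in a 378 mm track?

6 columns

Each extra column adds 49 + 7 = 56 mm.
(378 + 7) / 56 = 6.88, so 6 columns fit.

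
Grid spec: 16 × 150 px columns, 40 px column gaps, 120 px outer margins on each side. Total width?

Layout = 2·120 + 16·150 + 15·40 = 240 + 2400 + 600 = 3240 px.

3240 px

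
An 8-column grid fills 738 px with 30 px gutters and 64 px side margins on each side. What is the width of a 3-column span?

Inside the margins: 738 − 128 = 610 px.
8 columns + 7 gutters: 8c + 7·30 = 610.
8c = 610 − 210 = 400, so c = 50 px.
Span of 3: 3·50 + 2·30 = 150 + 60 = 210 px.

210 px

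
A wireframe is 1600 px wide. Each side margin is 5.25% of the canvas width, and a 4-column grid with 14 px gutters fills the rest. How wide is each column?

Each margin = 5.25% of 1600 = 84 px; content = 1600 − 2·84 = 1432 px.
Subtracting 3 gutters of 14 leaves 1390 for 4 columns, so c = 347.5 px.

347.5 px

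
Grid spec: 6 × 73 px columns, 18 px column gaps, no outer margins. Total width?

528 px

Total width: 6·73 + 5·18 = 528 px.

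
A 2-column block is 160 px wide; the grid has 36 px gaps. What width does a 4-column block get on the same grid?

2c + 1·36 = 160 → 2c = 124 → c = 62 px.
4-column span = 4·62 + 3·36 = 356 px.

356 px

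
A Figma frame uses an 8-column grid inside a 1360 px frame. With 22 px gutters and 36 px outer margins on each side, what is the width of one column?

Take off 72 px of margins, leaving 1288 px.
8c + 7·22 = 1288 → 8c = 1134 → c = 141.75 px.

141.75 px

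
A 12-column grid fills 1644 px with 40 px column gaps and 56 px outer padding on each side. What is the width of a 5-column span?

615 px

Inside the margins: 1644 − 112 = 1532 px.
12c + 11·40 = 1532 → 12c = 1092 → c = 91 px.
5 columns plus 4 column gaps: 455 + 160 = 615 px.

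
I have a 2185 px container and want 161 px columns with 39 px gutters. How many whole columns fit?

11 columns

Each extra column adds 161 + 39 = 200 px.
(2185 + 39) / 200 = 11.12, so 11 columns fit.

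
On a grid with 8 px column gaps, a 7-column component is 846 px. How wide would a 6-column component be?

724 px

7c + 6·8 = 846 → 7c = 798 → c = 114 px.
Span of 6: 6·114 + 5·8 = 684 + 40 = 724 px.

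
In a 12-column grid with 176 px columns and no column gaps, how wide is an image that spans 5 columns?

880 px

With no column gaps, 5 columns span 5·176 = 880 px.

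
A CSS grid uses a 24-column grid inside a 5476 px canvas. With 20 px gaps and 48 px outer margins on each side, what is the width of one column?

205 px

Subtract both margins: 5476 − 2·48 = 5380 px.
24c + 23·20 = 5380 → 24c = 4920 → c = 205 px.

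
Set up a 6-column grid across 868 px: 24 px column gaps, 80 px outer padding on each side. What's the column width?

98 px

Inside the margins: 868 − 160 = 708 px.
6c + 5·24 = 708 → 6c = 588 → c = 98 px.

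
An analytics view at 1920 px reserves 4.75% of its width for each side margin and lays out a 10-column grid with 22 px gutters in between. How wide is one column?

Margins: 4.75% × 1920 = 91.2 px each, so content = 1920 − 182.4 = 1737.6 px.
1737.6 − 9·22 = 1539.6; ÷10 gives c = 153.96 px.

153.96 px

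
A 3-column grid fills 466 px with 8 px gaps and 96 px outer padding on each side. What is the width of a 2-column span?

180 px

Content width = 466 − 2·96 = 274 px.
3c + 2·8 = 274 → 3c = 258 → c = 86 px.
2 columns plus 1 gap: 172 + 8 = 180 px.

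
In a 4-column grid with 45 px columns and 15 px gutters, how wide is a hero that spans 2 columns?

Span of 2: 2·45 + 1·15 = 90 + 15 = 105 px.

105 px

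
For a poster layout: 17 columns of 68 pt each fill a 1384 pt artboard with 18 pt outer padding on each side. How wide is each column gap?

12 pt

Subtract both margins: 1384 − 2·18 = 1348 pt.
17 columns take 17·68 = 1156 pt; remaining 192 splits into 16 column gaps.
g = 192 / 16 = 12 pt.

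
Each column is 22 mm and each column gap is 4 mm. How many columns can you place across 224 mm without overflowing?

8 columns

Each extra column adds 22 + 4 = 26 mm.
(224 + 4) / 26 = 8.77, so 8 columns fit.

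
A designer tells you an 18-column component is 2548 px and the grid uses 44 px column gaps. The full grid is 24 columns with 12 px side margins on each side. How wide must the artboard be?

Subtracting 17 column gaps of 44 leaves 1800 for 18 columns, so c = 100 px.
Adding margins, columns and gutters: 24 + 2400 + 1012 = 3436 px.

3436 px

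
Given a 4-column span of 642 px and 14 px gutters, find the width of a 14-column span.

Subtracting 3 gutters of 14 leaves 600 for 4 columns, so c = 150 px.
Span of 14: 14·150 + 13·14 = 2100 + 182 = 2282 px.

2282 px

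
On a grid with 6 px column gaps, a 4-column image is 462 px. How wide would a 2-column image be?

228 px

4 columns + 3 column gaps: 4c + 3·6 = 462.
4c = 462 − 18 = 444, so c = 111 px.
2-column span = 2·111 + 1·6 = 228 px.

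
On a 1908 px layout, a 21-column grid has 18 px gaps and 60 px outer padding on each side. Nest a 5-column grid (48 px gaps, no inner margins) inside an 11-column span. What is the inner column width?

147.2 px

Inside the margins: 1908 − 120 = 1788 px.
Subtracting 20 gaps of 18 leaves 1428 for 21 columns, so c = 68 px.
11 columns plus 10 gaps: 748 + 180 = 928 px.
5d + 4·48 = 928 → 5d = 736 → d = 147.2 px.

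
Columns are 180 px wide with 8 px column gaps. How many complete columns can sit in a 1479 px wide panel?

7 columns: 7·180 + 6·8 = 1308 px ≤ 1479.
8 columns: 1496 px > 1479. So 7.

7 columns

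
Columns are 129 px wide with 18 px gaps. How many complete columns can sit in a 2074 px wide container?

k columns need k·129 + (k−1)·18 = k·147 − 18.
k·147 − 18 ≤ 2074 → k ≤ 2092 / 147 ≈ 14.23, so k = 14.

14 columns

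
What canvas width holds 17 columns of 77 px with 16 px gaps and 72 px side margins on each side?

1709 px

Canvas = 2·72 + 17·77 + 16·16 = 144 + 1309 + 256 = 1709 px.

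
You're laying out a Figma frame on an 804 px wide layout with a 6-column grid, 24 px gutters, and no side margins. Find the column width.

6 columns + 5 gutters: 6c + 5·24 = 804.
6c = 804 − 120 = 684, so c = 114 px.

114 px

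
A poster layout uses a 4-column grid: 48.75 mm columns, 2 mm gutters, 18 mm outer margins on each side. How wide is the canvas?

237 mm

Total width: 2·18 + 4·48.75 + 3·2 = 237 mm.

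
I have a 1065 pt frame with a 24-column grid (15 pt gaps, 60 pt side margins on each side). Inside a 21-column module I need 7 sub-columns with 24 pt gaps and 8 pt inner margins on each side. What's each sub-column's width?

95 pt

Subtract both margins: 1065 − 2·60 = 945 pt.
24c + 23·15 = 945 → 24c = 600 → c = 25 pt.
21 columns plus 20 gaps: 525 + 300 = 825 pt.
Inner content = 825 − 2·8 = 809 pt.
Subtracting 6 gaps of 24 leaves 665 for 7 columns, so d = 95 pt.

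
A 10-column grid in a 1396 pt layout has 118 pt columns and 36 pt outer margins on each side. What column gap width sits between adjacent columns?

Subtract both margins: 1396 − 2·36 = 1324 pt.
10 columns take 10·118 = 1180 pt; remaining 144 splits into 9 column gaps.
g = 144 / 9 = 16 pt.

16 pt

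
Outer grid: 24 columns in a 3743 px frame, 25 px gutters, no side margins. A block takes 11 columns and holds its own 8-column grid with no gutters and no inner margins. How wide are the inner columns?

212.75 px

24c + 23·25 = 3743 → 24c = 3168 → c = 132 px.
11-column span = 11·132 + 10·25 = 1702 px.
8d = 1702 → d = 212.75 px.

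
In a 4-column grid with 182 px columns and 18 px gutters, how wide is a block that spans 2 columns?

Span of 2: 2·182 + 1·18 = 364 + 18 = 382 px.

382 px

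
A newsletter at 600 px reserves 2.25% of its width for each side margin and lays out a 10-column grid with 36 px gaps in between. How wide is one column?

Margins: 2.25% × 600 = 13.5 px each, so content = 600 − 27 = 573 px.
10 columns + 9 gaps: 10c + 9·36 = 573.
10c = 573 − 324 = 249, so c = 24.9 px.

24.9 px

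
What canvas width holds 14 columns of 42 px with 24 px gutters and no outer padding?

900 px

Total width: 14·42 + 13·24 = 900 px.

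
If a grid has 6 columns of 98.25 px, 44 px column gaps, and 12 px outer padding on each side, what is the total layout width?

Total width: 2·12 + 6·98.25 + 5·44 = 833.5 px.

833.5 px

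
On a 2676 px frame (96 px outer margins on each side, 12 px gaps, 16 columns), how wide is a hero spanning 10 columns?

Inside the margins: 2676 − 192 = 2484 px.
2484 − 15·12 = 2304; ÷16 gives c = 144 px.
Span of 10: 10·144 + 9·12 = 1440 + 108 = 1548 px.

1548 px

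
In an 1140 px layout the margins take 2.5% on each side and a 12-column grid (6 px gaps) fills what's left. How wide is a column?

Each margin = 2.5% of 1140 = 28.5 px; content = 1140 − 2·28.5 = 1083 px.
1083 − 11·6 = 1017; ÷12 gives c = 84.75 px.

84.75 px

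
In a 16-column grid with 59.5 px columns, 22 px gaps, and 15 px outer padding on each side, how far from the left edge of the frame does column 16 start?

Column 16 starts at margin + 15·(column + gutter) = 15 + 15·81.5 = 1237.5 px.

1237.5 px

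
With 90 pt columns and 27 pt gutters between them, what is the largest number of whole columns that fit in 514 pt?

k columns need k·90 + (k−1)·27 = k·117 − 27.
k·117 − 27 ≤ 514 → k ≤ 541 / 117 ≈ 4.62, so k = 4.

4 columns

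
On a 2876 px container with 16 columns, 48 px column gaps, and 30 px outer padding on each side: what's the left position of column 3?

Take off 60 px of margins, leaving 2816 px.
Subtracting 15 column gaps of 48 leaves 2096 for 16 columns, so c = 131 px.
Before column 3: the margin + 2 columns + 2 column gaps.
Offset = 30 + 2·(131 + 48) = 30 + 358 = 388 px.

388 px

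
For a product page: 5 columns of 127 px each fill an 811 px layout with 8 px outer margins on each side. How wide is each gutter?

Inside the margins: 811 − 16 = 795 px.
5 columns take 5·127 = 635 px; remaining 160 splits into 4 gutters.
g = 160 / 4 = 40 px.

40 px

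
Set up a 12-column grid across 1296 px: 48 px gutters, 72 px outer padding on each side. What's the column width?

52 px

Inside the margins: 1296 − 144 = 1152 px.
12c + 11·48 = 1152 → 12c = 624 → c = 52 px.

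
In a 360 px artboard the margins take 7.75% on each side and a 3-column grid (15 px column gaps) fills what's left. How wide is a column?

91.4 px

360 × (1 − 2·7.75%) = 360 × 84.5% = 304.2 px for the columns.
3 columns + 2 column gaps: 3c + 2·15 = 304.2.
3c = 304.2 − 30 = 274.2, so c = 91.4 px.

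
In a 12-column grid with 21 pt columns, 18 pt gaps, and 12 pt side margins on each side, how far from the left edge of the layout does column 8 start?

285 pt

Column 8 starts at margin + 7·(column + gutter) = 12 + 7·39 = 285 pt.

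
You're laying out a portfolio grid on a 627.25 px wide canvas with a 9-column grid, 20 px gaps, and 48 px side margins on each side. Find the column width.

41.25 px

Inside the margins: 627.25 − 96 = 531.25 px.
9c + 8·20 = 531.25 → 9c = 371.25 → c = 41.25 px.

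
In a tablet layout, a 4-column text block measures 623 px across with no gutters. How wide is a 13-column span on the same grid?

With no gutters, each column is 623/4 = 155.75 px.
With no gutters, 13 columns span 13·155.75 = 2024.75 px.

2024.75 px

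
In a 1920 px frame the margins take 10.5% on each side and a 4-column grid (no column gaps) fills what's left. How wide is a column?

379.2 px

Each margin = 10.5% of 1920 = 201.6 px; content = 1920 − 2·201.6 = 1516.8 px.
With no column gaps, each column is 1516.8/4 = 379.2 px.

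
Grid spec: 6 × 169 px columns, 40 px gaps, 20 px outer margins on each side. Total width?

1254 px

Frame = 2·20 + 6·169 + 5·40 = 40 + 1014 + 200 = 1254 px.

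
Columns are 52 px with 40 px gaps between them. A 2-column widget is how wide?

2-column span = 2·52 + 1·40 = 144 px.

144 px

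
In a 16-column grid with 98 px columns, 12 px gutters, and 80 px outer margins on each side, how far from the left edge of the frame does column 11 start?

Column 11 starts at margin + 10·(column + gutter) = 80 + 10·110 = 1180 px.

1180 px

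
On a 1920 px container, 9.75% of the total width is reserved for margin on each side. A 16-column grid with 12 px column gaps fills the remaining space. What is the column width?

Margins: 9.75% × 1920 = 187.2 px each, so content = 1920 − 374.4 = 1545.6 px.
16c + 15·12 = 1545.6 → 16c = 1365.6 → c = 85.35 px.

85.35 px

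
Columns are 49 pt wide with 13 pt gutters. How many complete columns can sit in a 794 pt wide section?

13 columns: 13·49 + 12·13 = 793 pt ≤ 794.
14 columns: 855 pt > 794. So 13.

13 columns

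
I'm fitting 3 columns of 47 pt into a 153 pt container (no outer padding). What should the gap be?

6 pt

3 columns take 3·47 = 141 pt; remaining 12 splits into 2 gaps.
g = 12 / 2 = 6 pt.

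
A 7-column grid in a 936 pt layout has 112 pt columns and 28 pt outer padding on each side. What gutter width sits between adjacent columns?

16 pt

Subtract both margins: 936 − 2·28 = 880 pt.
Columns use 784 pt, leaving 96 pt across 6 gutters = 16 pt each.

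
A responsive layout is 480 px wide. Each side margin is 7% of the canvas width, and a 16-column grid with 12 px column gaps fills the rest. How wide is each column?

14.55 px

Margins: 7% × 480 = 33.6 px each, so content = 480 − 67.2 = 412.8 px.
16 columns + 15 column gaps: 16c + 15·12 = 412.8.
16c = 412.8 − 180 = 232.8, so c = 14.55 px.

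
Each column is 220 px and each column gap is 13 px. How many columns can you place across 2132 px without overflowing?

9 columns: 9·220 + 8·13 = 2084 px ≤ 2132.
10 columns: 2317 px > 2132. So 9.

9 columns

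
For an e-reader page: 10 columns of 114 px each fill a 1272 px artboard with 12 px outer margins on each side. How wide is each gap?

12 px

Subtract both margins: 1272 − 2·12 = 1248 px.
10 columns take 10·114 = 1140 px; remaining 108 splits into 9 gaps.
g = 108 / 9 = 12 px.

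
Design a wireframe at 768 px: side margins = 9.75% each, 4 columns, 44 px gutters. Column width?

Margins: 9.75% × 768 = 74.88 px each, so content = 768 − 149.76 = 618.24 px.
618.24 − 3·44 = 486.24; ÷4 gives c = 121.56 px.

121.56 px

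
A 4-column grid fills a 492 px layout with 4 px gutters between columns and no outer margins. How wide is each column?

4 columns + 3 gutters: 4c + 3·4 = 492.
4c = 492 − 12 = 480, so c = 120 px.

120 px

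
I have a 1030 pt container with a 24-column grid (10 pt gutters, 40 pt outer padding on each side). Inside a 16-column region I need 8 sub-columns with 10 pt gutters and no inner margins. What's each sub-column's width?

70 pt

Inside the margins: 1030 − 80 = 950 pt.
950 − 23·10 = 720; ÷24 gives c = 30 pt.
Span of 16: 16·30 + 15·10 = 480 + 150 = 630 pt.
630 − 7·10 = 560; ÷8 gives d = 70 pt.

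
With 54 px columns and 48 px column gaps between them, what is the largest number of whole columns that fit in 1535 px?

15 columns

k columns need k·54 + (k−1)·48 = k·102 − 48.
k·102 − 48 ≤ 1535 → k ≤ 1583 / 102 ≈ 15.52, so k = 15.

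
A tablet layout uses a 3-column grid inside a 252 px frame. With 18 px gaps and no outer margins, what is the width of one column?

72 px

Subtracting 2 gaps of 18 leaves 216 for 3 columns, so c = 72 px.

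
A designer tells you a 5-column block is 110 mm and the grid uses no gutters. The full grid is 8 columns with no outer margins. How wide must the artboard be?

110 / 5 = 22 mm per column.
Artboard = 8·22 = 176 = 176 mm.

176 mm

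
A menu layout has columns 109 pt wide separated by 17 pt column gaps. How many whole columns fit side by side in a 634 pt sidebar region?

5 columns

k columns need k·109 + (k−1)·17 = k·126 − 17.
k·126 − 17 ≤ 634 → k ≤ 651 / 126 ≈ 5.17, so k = 5.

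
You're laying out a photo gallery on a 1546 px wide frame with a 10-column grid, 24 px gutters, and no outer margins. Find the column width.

10 columns + 9 gutters: 10c + 9·24 = 1546.
10c = 1546 − 216 = 1330, so c = 133 px.

133 px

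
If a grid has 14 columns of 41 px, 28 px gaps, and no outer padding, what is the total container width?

938 px

Total width: 14·41 + 13·28 = 938 px.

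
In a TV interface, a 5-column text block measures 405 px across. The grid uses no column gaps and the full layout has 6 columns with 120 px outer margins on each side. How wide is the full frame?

With no column gaps, each column is 405/5 = 81 px.
Total width: 2·120 + 6·81 = 726 px.

726 px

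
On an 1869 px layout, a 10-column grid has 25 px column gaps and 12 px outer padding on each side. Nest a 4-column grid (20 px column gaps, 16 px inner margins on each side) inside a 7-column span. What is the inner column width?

298 px

Subtract both margins: 1869 − 2·12 = 1845 px.
10 columns + 9 column gaps: 10c + 9·25 = 1845.
10c = 1845 − 225 = 1620, so c = 162 px.
Span of 7: 7·162 + 6·25 = 1134 + 150 = 1284 px.
Inner content = 1284 − 2·16 = 1252 px.
4 columns + 3 column gaps: 4d + 3·20 = 1252.
4d = 1252 − 60 = 1192, so d = 298 px.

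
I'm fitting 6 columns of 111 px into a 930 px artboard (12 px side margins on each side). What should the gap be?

Content width = 930 − 2·12 = 906 px.
6·111 + 5g = 906 → 5g = 240 → g = 48 px.

48 px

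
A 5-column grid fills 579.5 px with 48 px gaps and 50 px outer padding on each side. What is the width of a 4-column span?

374 px

Subtract both margins: 579.5 − 2·50 = 479.5 px.
479.5 − 4·48 = 287.5; ÷5 gives c = 57.5 px.
Span of 4: 4·57.5 + 3·48 = 230 + 144 = 374 px.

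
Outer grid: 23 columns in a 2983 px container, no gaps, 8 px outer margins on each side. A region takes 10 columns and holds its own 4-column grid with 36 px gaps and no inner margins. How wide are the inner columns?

Take off 16 px of margins, leaving 2967 px.
23c = 2967 → c = 129 px.
10-column span = 10·129 = 1290 px.
4 columns + 3 gaps: 4d + 3·36 = 1290.
4d = 1290 − 108 = 1182, so d = 295.5 px.

295.5 px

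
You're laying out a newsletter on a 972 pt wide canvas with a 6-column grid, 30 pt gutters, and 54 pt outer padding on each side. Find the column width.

119 pt

Content width = 972 − 2·54 = 864 pt.
6c + 5·30 = 864 → 6c = 714 → c = 119 pt.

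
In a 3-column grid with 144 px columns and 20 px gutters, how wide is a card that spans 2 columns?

308 px

Span of 2: 2·144 + 1·20 = 288 + 20 = 308 px.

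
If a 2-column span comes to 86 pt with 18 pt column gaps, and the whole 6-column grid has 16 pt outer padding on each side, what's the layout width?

326 pt

2 columns + 1 column gap: 2c + 1·18 = 86.
2c = 86 − 18 = 68, so c = 34 pt.
Adding margins, columns and gutters: 32 + 204 + 90 = 326 pt.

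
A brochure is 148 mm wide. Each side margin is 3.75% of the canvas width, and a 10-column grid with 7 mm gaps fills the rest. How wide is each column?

7.39 mm

Margins: 3.75% × 148 = 5.55 mm each, so content = 148 − 11.1 = 136.9 mm.
Subtracting 9 gaps of 7 leaves 73.9 for 10 columns, so c = 7.39 mm.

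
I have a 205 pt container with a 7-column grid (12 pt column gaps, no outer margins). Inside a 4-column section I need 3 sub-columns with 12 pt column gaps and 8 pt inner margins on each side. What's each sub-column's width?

205 − 6·12 = 133; ÷7 gives c = 19 pt.
4-column span = 4·19 + 3·12 = 112 pt.
Inner content = 112 − 2·8 = 96 pt.
3d + 2·12 = 96 → 3d = 72 → d = 24 pt.

24 pt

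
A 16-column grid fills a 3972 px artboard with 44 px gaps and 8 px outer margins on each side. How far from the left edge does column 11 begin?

2508 px

Inside the margins: 3972 − 16 = 3956 px.
16c + 15·44 = 3956 → 16c = 3296 → c = 206 px.
Column 11 starts at margin + 10·(column + gutter) = 8 + 10·250 = 2508 px.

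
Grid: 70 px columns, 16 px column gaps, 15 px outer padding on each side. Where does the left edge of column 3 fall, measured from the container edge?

187 px

Before column 3: the margin + 2 columns + 2 column gaps.
Offset = 15 + 2·(70 + 16) = 15 + 172 = 187 px.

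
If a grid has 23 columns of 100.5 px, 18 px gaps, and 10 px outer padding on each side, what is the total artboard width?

2727.5 px

Artboard = 2·10 + 23·100.5 + 22·18 = 20 + 2311.5 + 396 = 2727.5 px.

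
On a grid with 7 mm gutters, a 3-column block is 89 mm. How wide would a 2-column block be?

3 columns + 2 gutters: 3c + 2·7 = 89.
3c = 89 − 14 = 75, so c = 25 mm.
Span of 2: 2·25 + 1·7 = 50 + 7 = 57 mm.

57 mm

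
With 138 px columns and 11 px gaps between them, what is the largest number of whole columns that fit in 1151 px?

7 columns: 7·138 + 6·11 = 1032 px ≤ 1151.
8 columns: 1181 px > 1151. So 7.

7 columns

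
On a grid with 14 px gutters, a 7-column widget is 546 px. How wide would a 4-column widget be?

Subtracting 6 gutters of 14 leaves 462 for 7 columns, so c = 66 px.
Span of 4: 4·66 + 3·14 = 264 + 42 = 306 px.

306 px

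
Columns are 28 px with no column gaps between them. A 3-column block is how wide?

3-column span = 3·28 = 84 px.

84 px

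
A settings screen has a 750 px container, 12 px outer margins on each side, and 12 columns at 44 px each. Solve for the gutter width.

18 px

Content width = 750 − 2·12 = 726 px.
12 columns take 12·44 = 528 px; remaining 198 splits into 11 gutters.
g = 198 / 11 = 18 px.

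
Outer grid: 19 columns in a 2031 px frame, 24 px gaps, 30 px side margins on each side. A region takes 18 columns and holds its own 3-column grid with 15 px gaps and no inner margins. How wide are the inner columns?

612 px

Subtract both margins: 2031 − 2·30 = 1971 px.
19c + 18·24 = 1971 → 19c = 1539 → c = 81 px.
Span of 18: 18·81 + 17·24 = 1458 + 408 = 1866 px.
3 columns + 2 gaps: 3d + 2·15 = 1866.
3d = 1866 − 30 = 1836, so d = 612 px.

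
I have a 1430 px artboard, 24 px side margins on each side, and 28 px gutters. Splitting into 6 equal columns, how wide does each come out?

207 px

Content width = 1430 − 2·24 = 1382 px.
1382 − 5·28 = 1242; ÷6 gives c = 207 px.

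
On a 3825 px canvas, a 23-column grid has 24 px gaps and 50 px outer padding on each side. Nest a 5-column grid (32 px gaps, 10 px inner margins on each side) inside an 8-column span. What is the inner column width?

226.4 px

Take off 100 px of margins, leaving 3725 px.
Subtracting 22 gaps of 24 leaves 3197 for 23 columns, so c = 139 px.
Span of 8: 8·139 + 7·24 = 1112 + 168 = 1280 px.
Inner content = 1280 − 2·10 = 1260 px.
5d + 4·32 = 1260 → 5d = 1132 → d = 226.4 px.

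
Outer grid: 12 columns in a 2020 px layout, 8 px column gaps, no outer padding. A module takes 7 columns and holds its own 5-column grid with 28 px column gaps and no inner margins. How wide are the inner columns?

212.6 px

12 columns + 11 column gaps: 12c + 11·8 = 2020.
12c = 2020 − 88 = 1932, so c = 161 px.
Span of 7: 7·161 + 6·8 = 1127 + 48 = 1175 px.
Subtracting 4 column gaps of 28 leaves 1063 for 5 columns, so d = 212.6 px.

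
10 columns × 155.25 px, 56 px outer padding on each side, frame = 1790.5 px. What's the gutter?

Take off 112 px of margins, leaving 1678.5 px.
10·155.25 + 9g = 1678.5 → 9g = 126 → g = 14 px.

14 px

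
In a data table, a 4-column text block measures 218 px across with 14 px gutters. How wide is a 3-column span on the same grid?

160 px

218 − 3·14 = 176; ÷4 gives c = 44 px.
3 columns plus 2 gutters: 132 + 28 = 160 px.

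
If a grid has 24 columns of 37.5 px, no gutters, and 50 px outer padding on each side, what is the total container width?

1000 px

Total width: 2·50 + 24·37.5 = 1000 px.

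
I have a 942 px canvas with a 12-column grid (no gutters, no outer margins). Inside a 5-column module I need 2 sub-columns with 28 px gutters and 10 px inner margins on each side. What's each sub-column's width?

12c = 942 → c = 78.5 px.
With no gutters, 5 columns span 5·78.5 = 392.5 px.
Inner content = 392.5 − 2·10 = 372.5 px.
2 columns + 1 gutter: 2d + 1·28 = 372.5.
2d = 372.5 − 28 = 344.5, so d = 172.25 px.

172.25 px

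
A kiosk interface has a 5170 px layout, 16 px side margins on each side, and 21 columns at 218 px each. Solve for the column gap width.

Inside the margins: 5170 − 32 = 5138 px.
21 columns take 21·218 = 4578 px; remaining 560 splits into 20 column gaps.
g = 560 / 20 = 28 px.

28 px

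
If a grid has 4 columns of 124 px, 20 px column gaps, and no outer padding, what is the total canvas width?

Summing: 496 + 60 = 556 px.

556 px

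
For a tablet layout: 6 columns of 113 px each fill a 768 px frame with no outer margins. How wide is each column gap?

18 px

Columns use 678 px, leaving 90 px across 5 column gaps = 18 px each.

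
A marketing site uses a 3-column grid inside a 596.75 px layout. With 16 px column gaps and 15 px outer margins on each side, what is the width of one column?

Subtract both margins: 596.75 − 2·15 = 566.75 px.
3c + 2·16 = 566.75 → 3c = 534.75 → c = 178.25 px.

178.25 px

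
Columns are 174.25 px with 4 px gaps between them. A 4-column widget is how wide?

709 px

Span of 4: 4·174.25 + 3·4 = 697 + 12 = 709 px.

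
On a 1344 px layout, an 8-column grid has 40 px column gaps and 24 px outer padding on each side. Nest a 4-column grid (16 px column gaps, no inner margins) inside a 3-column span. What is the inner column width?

103.25 px

Inside the margins: 1344 − 48 = 1296 px.
8c + 7·40 = 1296 → 8c = 1016 → c = 127 px.
Span of 3: 3·127 + 2·40 = 381 + 80 = 461 px.
461 − 3·16 = 413; ÷4 gives d = 103.25 px.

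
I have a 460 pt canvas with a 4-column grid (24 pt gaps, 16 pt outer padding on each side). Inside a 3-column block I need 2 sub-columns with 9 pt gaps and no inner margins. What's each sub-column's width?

Inside the margins: 460 − 32 = 428 pt.
4 columns + 3 gaps: 4c + 3·24 = 428.
4c = 428 − 72 = 356, so c = 89 pt.
3 columns plus 2 gaps: 267 + 48 = 315 pt.
2 columns + 1 gap: 2d + 1·9 = 315.
2d = 315 − 9 = 306, so d = 153 pt.

153 pt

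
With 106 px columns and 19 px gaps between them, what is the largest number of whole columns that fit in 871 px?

7 columns

7 columns: 7·106 + 6·19 = 856 px ≤ 871.
8 columns: 981 px > 871. So 7.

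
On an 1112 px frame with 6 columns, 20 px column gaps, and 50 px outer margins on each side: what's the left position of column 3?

394 px

Content = 1112 − 2·50 = 1012 px.
6 columns + 5 column gaps: 6c + 5·20 = 1012.
6c = 1012 − 100 = 912, so c = 152 px.
Before column 3: the margin + 2 columns + 2 column gaps.
Offset = 50 + 2·(152 + 20) = 50 + 344 = 394 px.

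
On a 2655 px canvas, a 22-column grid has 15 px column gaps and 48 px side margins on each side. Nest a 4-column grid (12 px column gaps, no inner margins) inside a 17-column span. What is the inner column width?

Inside the margins: 2655 − 96 = 2559 px.
2559 − 21·15 = 2244; ÷22 gives c = 102 px.
17 columns plus 16 column gaps: 1734 + 240 = 1974 px.
4 columns + 3 column gaps: 4d + 3·12 = 1974.
4d = 1974 − 36 = 1938, so d = 484.5 px.

484.5 px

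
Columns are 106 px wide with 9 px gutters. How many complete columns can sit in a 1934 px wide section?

Each extra column adds 106 + 9 = 115 px.
(1934 + 9) / 115 = 16.90, so 16 columns fit.

16 columns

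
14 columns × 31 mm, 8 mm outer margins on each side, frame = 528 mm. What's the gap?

6 mm

Take off 16 mm of margins, leaving 512 mm.
Columns use 434 mm, leaving 78 mm across 13 gaps = 6 mm each.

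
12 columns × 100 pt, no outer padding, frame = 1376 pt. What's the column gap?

16 pt

12 columns take 12·100 = 1200 pt; remaining 176 splits into 11 column gaps.
g = 176 / 11 = 16 pt.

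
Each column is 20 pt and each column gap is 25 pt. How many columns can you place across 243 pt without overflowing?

5 columns: 5·20 + 4·25 = 200 pt ≤ 243.
6 columns: 245 pt > 243. So 5.

5 columns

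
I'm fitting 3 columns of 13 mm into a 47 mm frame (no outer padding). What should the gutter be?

3 columns take 3·13 = 39 mm; remaining 8 splits into 2 gutters.
g = 8 / 2 = 4 mm.

4 mm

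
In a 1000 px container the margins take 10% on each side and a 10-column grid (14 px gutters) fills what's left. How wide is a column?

Each margin = 10% of 1000 = 100 px; content = 1000 − 2·100 = 800 px.
Subtracting 9 gutters of 14 leaves 674 for 10 columns, so c = 67.4 px.

67.4 px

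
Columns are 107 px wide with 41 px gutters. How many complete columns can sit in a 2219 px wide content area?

15 columns

Each extra column adds 107 + 41 = 148 px.
(2219 + 41) / 148 = 15.27, so 15 columns fit.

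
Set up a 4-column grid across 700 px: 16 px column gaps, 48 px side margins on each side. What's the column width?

139 px

Take off 96 px of margins, leaving 604 px.
4 columns + 3 column gaps: 4c + 3·16 = 604.
4c = 604 − 48 = 556, so c = 139 px.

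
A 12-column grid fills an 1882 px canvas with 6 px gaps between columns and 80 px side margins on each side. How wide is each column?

Take off 160 px of margins, leaving 1722 px.
1722 − 11·6 = 1656; ÷12 gives c = 138 px.

138 px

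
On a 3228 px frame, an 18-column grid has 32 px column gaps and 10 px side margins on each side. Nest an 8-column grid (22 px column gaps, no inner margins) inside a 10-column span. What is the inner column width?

201.75 px

Inside the margins: 3228 − 20 = 3208 px.
3208 − 17·32 = 2664; ÷18 gives c = 148 px.
10 columns plus 9 column gaps: 1480 + 288 = 1768 px.
8d + 7·22 = 1768 → 8d = 1614 → d = 201.75 px.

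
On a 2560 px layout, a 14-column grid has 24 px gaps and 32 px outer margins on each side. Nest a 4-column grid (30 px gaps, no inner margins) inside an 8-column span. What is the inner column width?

Take off 64 px of margins, leaving 2496 px.
14 columns + 13 gaps: 14c + 13·24 = 2496.
14c = 2496 − 312 = 2184, so c = 156 px.
Span of 8: 8·156 + 7·24 = 1248 + 168 = 1416 px.
1416 − 3·30 = 1326; ÷4 gives d = 331.5 px.

331.5 px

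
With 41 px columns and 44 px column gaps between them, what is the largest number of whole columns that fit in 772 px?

9 columns: 9·41 + 8·44 = 721 px ≤ 772.
10 columns: 806 px > 772. So 9.

9 columns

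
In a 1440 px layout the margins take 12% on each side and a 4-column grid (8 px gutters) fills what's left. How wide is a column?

267.6 px

Margins: 12% × 1440 = 172.8 px each, so content = 1440 − 345.6 = 1094.4 px.
Subtracting 3 gutters of 8 leaves 1070.4 for 4 columns, so c = 267.6 px.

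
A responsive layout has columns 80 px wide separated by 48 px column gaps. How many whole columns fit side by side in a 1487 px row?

11 columns

11 columns: 11·80 + 10·48 = 1360 px ≤ 1487.
12 columns: 1488 px > 1487. So 11.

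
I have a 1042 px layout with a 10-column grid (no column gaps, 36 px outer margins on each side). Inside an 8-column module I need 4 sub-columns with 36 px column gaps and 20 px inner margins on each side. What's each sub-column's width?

157 px

Subtract both margins: 1042 − 2·36 = 970 px.
With no column gaps, each column is 970/10 = 97 px.
8-column span = 8·97 = 776 px.
Inner content = 776 − 2·20 = 736 px.
736 − 3·36 = 628; ÷4 gives d = 157 px.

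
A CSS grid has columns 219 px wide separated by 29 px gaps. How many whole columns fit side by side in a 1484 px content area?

6 columns: 6·219 + 5·29 = 1459 px ≤ 1484.
7 columns: 1707 px > 1484. So 6.

6 columns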